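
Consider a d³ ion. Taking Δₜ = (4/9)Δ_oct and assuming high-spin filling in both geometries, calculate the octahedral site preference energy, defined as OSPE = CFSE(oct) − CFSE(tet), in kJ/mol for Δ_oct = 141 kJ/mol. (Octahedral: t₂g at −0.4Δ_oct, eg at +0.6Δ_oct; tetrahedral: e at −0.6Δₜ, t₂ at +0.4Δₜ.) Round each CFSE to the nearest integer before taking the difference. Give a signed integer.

-119

In an octahedral site d³ (HS) is t₂g³ eg⁰, giving CFSE(oct) = -1.2Δ_oct = -169 kJ/mol.
Tetrahedral: e² t₂¹, CFSE = 2(−0.6) + 1(+0.4) = -0.8Δₜ = -0.8 × (4/9) × 141 = -50 kJ/mol.
OSPE = -169 − (-50) = -119 kJ/mol.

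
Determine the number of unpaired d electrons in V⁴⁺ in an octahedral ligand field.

V is in group 5, so V⁴⁺ is d¹ (5 − 4 = 1).
For octahedral d¹ the high- and low-spin configurations coincide.
Configuration: t2g^1 e_g^0, giving 1 unpaired electron.

1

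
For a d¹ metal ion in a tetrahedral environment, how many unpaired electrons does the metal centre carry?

Tetrahedral fields are weak (Δₜ ≈ 4/9 Δₒ), so electrons fill high-spin.
Configuration: e¹ t₂⁰, giving 1 unpaired electron.

1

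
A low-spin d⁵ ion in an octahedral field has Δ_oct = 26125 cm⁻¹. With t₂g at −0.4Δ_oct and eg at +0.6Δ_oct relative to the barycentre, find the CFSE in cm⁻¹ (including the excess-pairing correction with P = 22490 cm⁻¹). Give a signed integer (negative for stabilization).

-7270

The d⁵ electrons fill as t₂g⁵ eg⁰.
Orbital CFSE = 5(-0.4) + 0(0.6) = -2.0Δ_oct = -2.0 × 26125 = -52250 cm⁻¹.
Relative to high-spin t₂g³ eg² (0 paired), the low-spin configuration has 2 additional pairs, contributing +2 × 22490 = +44980 cm⁻¹.
Overall CFSE = -52250 + 44980 = -7270 cm⁻¹.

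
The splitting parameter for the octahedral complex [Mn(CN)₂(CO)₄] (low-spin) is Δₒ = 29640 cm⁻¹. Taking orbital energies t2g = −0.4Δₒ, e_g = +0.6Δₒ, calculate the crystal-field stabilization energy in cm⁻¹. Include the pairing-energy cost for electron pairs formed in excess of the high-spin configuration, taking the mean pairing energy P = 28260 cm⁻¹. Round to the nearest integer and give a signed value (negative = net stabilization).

-2760

Ligand charges: 2×(-1) from CN⁻ and 4×(+0) from CO sum to -2; with overall charge +0, Mn is +2.
Mn²⁺: group 7, so d-count = 7 − 2 = 5.
Configuration: t2g^5 e_g^0.
CFSE(orbital) = 5×(-0.4Δₒ) + 0×(0.6Δₒ) = -2.0Δₒ; with Δₒ = 29640 cm⁻¹ that is -59280 cm⁻¹.
High-spin d⁵ would be t2g^3 e_g^2 with 0 pairs; low-spin has 2, so 2 excess pairs cost +2P = +56520 cm⁻¹.
Overall CFSE = -59280 + 56520 = -2760 cm⁻¹.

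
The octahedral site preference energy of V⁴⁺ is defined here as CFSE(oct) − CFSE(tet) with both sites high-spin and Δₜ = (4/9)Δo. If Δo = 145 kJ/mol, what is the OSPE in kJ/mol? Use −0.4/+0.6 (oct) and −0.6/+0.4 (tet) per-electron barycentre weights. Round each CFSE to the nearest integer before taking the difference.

Group 5 minus oxidation state +4 gives a d¹ configuration for V⁴⁺.
In an octahedral site d¹ (HS) is t₂g¹ eg⁰, giving CFSE(oct) = -0.4Δo = -58 kJ/mol.
Tetrahedral: e¹ t₂⁰, CFSE = 1(−0.6) + 0(+0.4) = -0.6Δₜ = -0.6 × (4/9) × 145 = -39 kJ/mol.
Subtracting, OSPE = -58 − (-39) = -19 kJ/mol.

-19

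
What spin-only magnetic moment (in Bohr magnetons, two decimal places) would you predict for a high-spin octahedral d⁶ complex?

Configuration: t₂g⁴ eg² → 4 unpaired electrons.
μ(spin-only) = √[4(4+2)] = √24 ≈ 4.90 Bohr magnetons.

4.90 Bohr magnetons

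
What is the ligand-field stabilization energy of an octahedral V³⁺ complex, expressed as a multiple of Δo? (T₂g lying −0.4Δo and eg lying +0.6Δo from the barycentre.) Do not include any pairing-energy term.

Group 5 minus oxidation state +3 gives a d² configuration for V³⁺.
Configuration: t₂g² eg⁰.
CFSE = 2(-0.4Δo) + 0(0.6Δo) = -0.8Δo + 0.0Δo = -0.8Δo.

-0.8 Δo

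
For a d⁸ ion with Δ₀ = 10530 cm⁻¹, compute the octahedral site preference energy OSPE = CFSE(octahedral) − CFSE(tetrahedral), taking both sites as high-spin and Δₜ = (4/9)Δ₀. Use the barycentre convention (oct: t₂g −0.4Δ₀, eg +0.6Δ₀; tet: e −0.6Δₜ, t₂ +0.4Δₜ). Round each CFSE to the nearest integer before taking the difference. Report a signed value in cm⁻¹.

-8892

Octahedral (high-spin): t2g^6 e_g^2, CFSE = 6(−0.4) + 2(+0.6) = -1.2Δ₀ = -1.2 × 10530 = -12636 cm⁻¹.
In a tetrahedral site the filling is e^4 t2^4: CFSE(tet) = -0.8Δₜ = -0.8 × (4/9)(10530) = -3744 cm⁻¹.
Subtracting, OSPE = -12636 − (-3744) = -8892 cm⁻¹.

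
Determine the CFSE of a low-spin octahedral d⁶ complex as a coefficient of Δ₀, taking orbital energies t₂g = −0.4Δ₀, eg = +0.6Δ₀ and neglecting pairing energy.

-2.4 Δ₀

Configuration: t₂g⁶ eg⁰.
CFSE = 6(-0.4Δ₀) + 0(0.6Δ₀) = -2.4Δ₀ + 0.0Δ₀ = -2.4Δ₀.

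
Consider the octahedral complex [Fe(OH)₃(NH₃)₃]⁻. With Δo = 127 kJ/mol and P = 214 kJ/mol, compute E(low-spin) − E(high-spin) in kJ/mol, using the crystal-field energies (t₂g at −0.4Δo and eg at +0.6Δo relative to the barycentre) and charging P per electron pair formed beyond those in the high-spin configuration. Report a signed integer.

Ligand charges: 3×(-1) from OH⁻ and 3×(+0) from NH₃ sum to -3; with overall charge -1, Fe is +2.
Fe²⁺: group 8, so d-count = 8 − 2 = 6.
In the high-spin limit (t₂g⁴ eg²) the orbital term is -0.4Δo = -51 kJ/mol, with no excess pairing.
Low-spin: t₂g⁶ eg⁰, orbital CFSE = -2.4Δo = -305 kJ/mol; plus 2 excess pairs × P = +428 kJ/mol; total 123 kJ/mol.
Thus E(LS) − E(HS) = 174 kJ/mol.

174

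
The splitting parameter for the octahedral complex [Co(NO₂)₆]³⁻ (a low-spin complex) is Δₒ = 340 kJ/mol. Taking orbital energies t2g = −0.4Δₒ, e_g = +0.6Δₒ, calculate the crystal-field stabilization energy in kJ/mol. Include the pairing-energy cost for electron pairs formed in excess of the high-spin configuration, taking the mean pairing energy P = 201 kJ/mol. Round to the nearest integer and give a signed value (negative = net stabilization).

Each NO₂⁻ contributes -1; 6 × (-1) = -6. With overall charge -3, Co is in the +3 oxidation state.
Group 9 minus oxidation state +3 gives a d⁶ configuration for Co³⁺.
Configuration: t2g^6 e_g^0.
CFSE(orbital) = 6×(-0.4Δₒ) + 0×(0.6Δₒ) = -2.4Δₒ; with Δₒ = 340 kJ/mol that is -816 kJ/mol.
Relative to high-spin t2g^4 e_g^2 (1 paired), the low-spin configuration has 2 additional pairs, contributing +2 × 201 = +402 kJ/mol.
Overall CFSE = -816 + 402 = -414 kJ/mol.

-414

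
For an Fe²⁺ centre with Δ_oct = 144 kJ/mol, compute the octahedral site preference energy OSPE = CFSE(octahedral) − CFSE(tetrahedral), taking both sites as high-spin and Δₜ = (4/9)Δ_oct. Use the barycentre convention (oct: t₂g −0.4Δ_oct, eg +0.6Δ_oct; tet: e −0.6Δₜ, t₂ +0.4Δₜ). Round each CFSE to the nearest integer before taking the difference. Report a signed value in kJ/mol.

Fe sits in group 8; removing 2 electrons leaves Fe²⁺ with 8 − 2 = 6 d electrons.
Octahedral (high-spin): t₂g⁴ eg², CFSE = 4(−0.4) + 2(+0.6) = -0.4Δ_oct = -0.4 × 144 = -58 kJ/mol.
Tetrahedral: e³ t₂³, CFSE = 3(−0.6) + 3(+0.4) = -0.6Δₜ = -0.6 × (4/9) × 144 = -38 kJ/mol.
OSPE = -58 − (-38) = -20 kJ/mol.

-20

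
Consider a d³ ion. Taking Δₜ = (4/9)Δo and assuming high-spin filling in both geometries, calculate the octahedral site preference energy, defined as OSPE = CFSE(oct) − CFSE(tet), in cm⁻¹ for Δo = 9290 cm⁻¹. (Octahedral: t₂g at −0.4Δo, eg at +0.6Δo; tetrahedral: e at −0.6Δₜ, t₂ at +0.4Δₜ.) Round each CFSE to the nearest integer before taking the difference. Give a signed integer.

-7845

Octahedral (high-spin): t2g^3 e_g^0, CFSE = 3(−0.4) + 0(+0.6) = -1.2Δo = -1.2 × 9290 = -11148 cm⁻¹.
Tetrahedral: e^2 t2^1, CFSE = 2(−0.6) + 1(+0.4) = -0.8Δₜ = -0.8 × (4/9) × 9290 = -3303 cm⁻¹.
Subtracting, OSPE = -11148 − (-3303) = -7845 cm⁻¹.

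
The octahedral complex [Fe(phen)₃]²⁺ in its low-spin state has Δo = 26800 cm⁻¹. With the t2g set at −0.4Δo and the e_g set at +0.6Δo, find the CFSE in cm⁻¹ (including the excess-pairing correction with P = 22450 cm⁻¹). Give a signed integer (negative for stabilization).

-19420

phen is neutral, so the +2 overall charge sits on Fe: oxidation state +2.
Fe sits in group 8; removing 2 electrons leaves Fe²⁺ with 8 − 2 = 6 d electrons.
Electron filling gives t2g^6 e_g^0.
The orbital stabilization is -2.4Δo = -2.4 × 26800 = -64320 cm⁻¹.
Relative to high-spin t2g^4 e_g^2 (1 paired), the low-spin configuration has 2 additional pairs, contributing +2 × 22450 = +44900 cm⁻¹.
Overall CFSE = -64320 + 44900 = -19420 cm⁻¹.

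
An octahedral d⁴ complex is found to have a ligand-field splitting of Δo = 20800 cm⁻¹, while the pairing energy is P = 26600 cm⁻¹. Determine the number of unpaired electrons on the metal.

4

With Δo < P the complex is high-spin.
That gives t2g^3 e_g^1.
Unpaired electrons: 4.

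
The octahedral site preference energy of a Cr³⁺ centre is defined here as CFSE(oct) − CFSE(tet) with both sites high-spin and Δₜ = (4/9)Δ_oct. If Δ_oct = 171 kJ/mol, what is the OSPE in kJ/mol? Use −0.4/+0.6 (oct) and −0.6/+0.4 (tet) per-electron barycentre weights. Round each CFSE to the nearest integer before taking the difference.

-144

Cr is in group 6, so Cr³⁺ is d³ (6 − 3 = 3).
Octahedral high-spin t2g^3 e_g^0: CFSE = -1.2 × 171 = -205 kJ/mol.
Tetrahedral e^2 t2^1 gives -0.8Δₜ = -0.8 × (4/9) × 171 = -61 kJ/mol.
OSPE = CFSE(oct) − CFSE(tet) = -205 − (-61) = -144 kJ/mol.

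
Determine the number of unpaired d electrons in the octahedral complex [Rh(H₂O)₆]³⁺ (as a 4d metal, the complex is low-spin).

H₂O is neutral, so the +3 overall charge sits on Rh: oxidation state +3.
Group 9 minus oxidation state +3 gives a d⁶ configuration for Rh³⁺.
Configuration: t2g^6 e_g^0, giving 0 unpaired electrons.

0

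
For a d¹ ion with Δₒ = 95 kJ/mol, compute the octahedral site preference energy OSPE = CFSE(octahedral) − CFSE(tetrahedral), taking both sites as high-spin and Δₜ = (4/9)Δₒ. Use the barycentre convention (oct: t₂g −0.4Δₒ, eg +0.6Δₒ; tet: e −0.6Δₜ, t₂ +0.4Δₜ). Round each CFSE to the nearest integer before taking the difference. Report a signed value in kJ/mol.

-13

Octahedral high-spin t₂g¹ eg⁰: CFSE = -0.4 × 95 = -38 kJ/mol.
In a tetrahedral site the filling is e¹ t₂⁰: CFSE(tet) = -0.6Δₜ = -0.6 × (4/9)(95) = -25 kJ/mol.
OSPE = -38 − (-25) = -13 kJ/mol.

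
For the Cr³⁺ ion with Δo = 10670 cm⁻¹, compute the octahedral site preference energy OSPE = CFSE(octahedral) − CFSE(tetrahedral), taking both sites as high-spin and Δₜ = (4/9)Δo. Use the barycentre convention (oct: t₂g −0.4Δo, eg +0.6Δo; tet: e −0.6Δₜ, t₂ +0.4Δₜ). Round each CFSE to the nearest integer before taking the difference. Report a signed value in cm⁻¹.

Cr³⁺: group 6, so d-count = 6 − 3 = 3.
Octahedral (high-spin): t₂g³ eg⁰, CFSE = 3(−0.4) + 0(+0.6) = -1.2Δo = -1.2 × 10670 = -12804 cm⁻¹.
Tetrahedral e² t₂¹ gives -0.8Δₜ = -0.8 × (4/9) × 10670 = -3794 cm⁻¹.
Subtracting, OSPE = -12804 − (-3794) = -9010 cm⁻¹.

-9010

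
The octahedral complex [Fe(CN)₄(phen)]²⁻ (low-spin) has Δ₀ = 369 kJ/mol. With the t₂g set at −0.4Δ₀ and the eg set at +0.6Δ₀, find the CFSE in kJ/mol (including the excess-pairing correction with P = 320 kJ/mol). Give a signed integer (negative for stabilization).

-246

Ligand charges: 4×(-1) from CN⁻ and 1×(+0) from phen sum to -4; with overall charge -2, Fe is +2.
Group 8 minus oxidation state +2 gives a d⁶ configuration for Fe²⁺.
Configuration: t₂g⁶ eg⁰.
The orbital stabilization is -2.4Δ₀ = -2.4 × 369 = -886 kJ/mol.
High-spin d⁶ would be t₂g⁴ eg² with 1 pair; low-spin has 3, so 2 excess pairs cost +2P = +640 kJ/mol.
Net CFSE = -886 + 640 = -246 kJ/mol.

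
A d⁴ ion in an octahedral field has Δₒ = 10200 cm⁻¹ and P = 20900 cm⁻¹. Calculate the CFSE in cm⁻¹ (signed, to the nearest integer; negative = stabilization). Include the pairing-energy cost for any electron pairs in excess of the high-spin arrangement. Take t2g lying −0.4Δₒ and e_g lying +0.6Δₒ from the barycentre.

Δₒ < P, so pairing is avoided: the ground state is high-spin.
That gives t2g^3 e_g^1.
Orbital CFSE = -0.6Δₒ = -0.6 × 10200 = -6120 cm⁻¹.
High-spin has no excess pairs, so no pairing correction applies.

-6120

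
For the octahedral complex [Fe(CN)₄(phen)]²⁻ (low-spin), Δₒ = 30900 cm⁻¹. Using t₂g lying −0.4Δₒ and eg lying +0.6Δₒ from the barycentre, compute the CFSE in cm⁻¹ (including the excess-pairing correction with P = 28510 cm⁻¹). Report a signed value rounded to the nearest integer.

-17140

Ligand charges: 4×(-1) from CN⁻ and 1×(+0) from phen sum to -4; with overall charge -2, Fe is +2.
Fe sits in group 8; removing 2 electrons leaves Fe²⁺ with 8 − 2 = 6 d electrons.
Configuration: t₂g⁶ eg⁰.
The orbital stabilization is -2.4Δₒ = -2.4 × 30900 = -74160 cm⁻¹.
Relative to high-spin t₂g⁴ eg² (1 paired), the low-spin configuration has 2 additional pairs, contributing +2 × 28510 = +57020 cm⁻¹.
Overall CFSE = -74160 + 57020 = -17140 cm⁻¹.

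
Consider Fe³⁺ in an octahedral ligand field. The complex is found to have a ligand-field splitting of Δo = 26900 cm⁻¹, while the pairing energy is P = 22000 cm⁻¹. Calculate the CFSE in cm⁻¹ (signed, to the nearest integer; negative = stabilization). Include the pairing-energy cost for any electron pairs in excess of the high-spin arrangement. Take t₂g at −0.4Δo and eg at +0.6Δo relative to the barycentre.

-9800

Group 8 minus oxidation state +3 gives a d⁵ configuration for Fe³⁺.
Since Δo = 26900 cm⁻¹ > P = 22000 cm⁻¹, the complex adopts the low-spin configuration.
Configuration: t₂g⁵ eg⁰.
Orbital CFSE = -2.0Δo = -2.0 × 26900 = -53800 cm⁻¹.
Excess pairs vs high-spin: 2 − 0 = 2; pairing cost = +44000 cm⁻¹.
Net CFSE = -53800 + 44000 = -9800 cm⁻¹.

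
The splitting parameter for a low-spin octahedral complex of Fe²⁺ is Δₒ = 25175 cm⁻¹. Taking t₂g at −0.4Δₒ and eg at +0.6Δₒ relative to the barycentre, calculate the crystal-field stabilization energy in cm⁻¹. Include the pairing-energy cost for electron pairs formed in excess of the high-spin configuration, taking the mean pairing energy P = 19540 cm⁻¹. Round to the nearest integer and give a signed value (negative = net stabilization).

Fe sits in group 8; removing 2 electrons leaves Fe²⁺ with 8 − 2 = 6 d electrons.
Electron filling gives t₂g⁶ eg⁰.
Orbital CFSE = 6(-0.4) + 0(0.6) = -2.4Δₒ = -2.4 × 25175 = -60420 cm⁻¹.
Pairing penalty: 3 pairs vs 1 in the high-spin reference → 2 extra × P = 39080 cm⁻¹.
Net CFSE = -60420 + 39080 = -21340 cm⁻¹.

-21340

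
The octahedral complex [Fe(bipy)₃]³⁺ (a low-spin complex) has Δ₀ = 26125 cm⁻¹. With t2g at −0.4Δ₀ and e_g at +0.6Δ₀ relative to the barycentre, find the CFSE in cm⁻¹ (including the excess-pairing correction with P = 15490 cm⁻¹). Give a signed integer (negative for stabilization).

-21270

bipy is neutral, so the +3 overall charge sits on Fe: oxidation state +3.
Group 8 minus oxidation state +3 gives a d⁵ configuration for Fe³⁺.
The d⁵ electrons fill as t2g^5 e_g^0.
Orbital CFSE = 5(-0.4) + 0(0.6) = -2.0Δ₀ = -2.0 × 26125 = -52250 cm⁻¹.
Pairing penalty: 2 pairs vs 0 in the high-spin reference → 2 extra × P = 30980 cm⁻¹.
Overall CFSE = -52250 + 30980 = -21270 cm⁻¹.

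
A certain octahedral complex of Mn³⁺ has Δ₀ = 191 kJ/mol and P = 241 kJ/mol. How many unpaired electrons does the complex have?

Mn³⁺: group 7, so d-count = 7 − 3 = 4.
Here Δ₀ < P (191 < 241), so the high-spin state is favoured.
Configuration: t₂g³ eg¹.
Unpaired electrons: 4.

4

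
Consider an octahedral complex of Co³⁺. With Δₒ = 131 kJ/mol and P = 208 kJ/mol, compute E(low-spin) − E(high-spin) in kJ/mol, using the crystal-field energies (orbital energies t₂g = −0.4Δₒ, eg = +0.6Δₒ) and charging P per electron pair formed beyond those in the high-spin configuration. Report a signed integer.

154

Co sits in group 9; removing 3 electrons leaves Co³⁺ with 9 − 3 = 6 d electrons.
High-spin: t₂g⁴ eg², CFSE = -0.4Δₒ = -52 kJ/mol.
Low-spin t₂g⁶ eg⁰ gives -2.4Δₒ = -314 kJ/mol, but forming 2 extra pairs costs 2P = 416 kJ/mol, so E(LS) = -314 + 416 = 102 kJ/mol.
The difference is 102 − (-52) = 154 kJ/mol, so high-spin lies lower.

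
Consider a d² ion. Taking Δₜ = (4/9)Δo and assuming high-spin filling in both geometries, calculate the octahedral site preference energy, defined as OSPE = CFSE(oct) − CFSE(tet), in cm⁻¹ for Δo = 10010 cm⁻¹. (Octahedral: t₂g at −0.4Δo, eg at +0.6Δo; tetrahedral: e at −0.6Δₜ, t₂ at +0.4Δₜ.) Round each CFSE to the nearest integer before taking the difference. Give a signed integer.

-2669

Octahedral high-spin t₂g² eg⁰: CFSE = -0.8 × 10010 = -8008 cm⁻¹.
Tetrahedral: e² t₂⁰, CFSE = 2(−0.6) + 0(+0.4) = -1.2Δₜ = -1.2 × (4/9) × 10010 = -5339 cm⁻¹.
OSPE = CFSE(oct) − CFSE(tet) = -8008 − (-5339) = -2669 cm⁻¹.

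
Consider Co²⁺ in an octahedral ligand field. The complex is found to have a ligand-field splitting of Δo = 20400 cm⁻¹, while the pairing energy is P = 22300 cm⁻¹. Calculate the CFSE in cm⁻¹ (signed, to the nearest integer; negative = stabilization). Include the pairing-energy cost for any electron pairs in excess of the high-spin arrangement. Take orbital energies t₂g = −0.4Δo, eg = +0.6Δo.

Co is in group 9, so Co²⁺ is d⁷ (9 − 2 = 7).
Since Δo = 20400 cm⁻¹ < P = 22300 cm⁻¹, the complex adopts the high-spin configuration.
Configuration: t₂g⁵ eg².
Orbital CFSE = -0.8Δo = -0.8 × 20400 = -16320 cm⁻¹.
High-spin has no excess pairs, so no pairing correction applies.

-16320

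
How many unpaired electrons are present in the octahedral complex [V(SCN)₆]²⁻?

Each SCN⁻ contributes -1; 6 × (-1) = -6. With overall charge -2, V is in the +4 oxidation state.
Group 5 minus oxidation state +4 gives a d¹ configuration for V⁴⁺.
Configuration: t2g^1 e_g^0, giving 1 unpaired electron.

1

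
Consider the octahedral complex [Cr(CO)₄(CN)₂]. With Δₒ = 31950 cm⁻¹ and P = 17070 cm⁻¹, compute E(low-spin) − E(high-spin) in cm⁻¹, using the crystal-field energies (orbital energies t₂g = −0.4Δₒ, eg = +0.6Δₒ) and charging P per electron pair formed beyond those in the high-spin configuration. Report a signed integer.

Ligand charges: 4×(+0) from CO and 2×(-1) from CN⁻ sum to -2; with overall charge +0, Cr is +2.
Cr sits in group 6; removing 2 electrons leaves Cr²⁺ with 6 − 2 = 4 d electrons.
High-spin: t₂g³ eg¹, CFSE = -0.6Δₒ = -19170 cm⁻¹.
For low-spin the configuration is t₂g⁴ eg⁰: orbital energy -1.6 × 31950 = -51120 cm⁻¹, and 1 additional pair relative to high-spin adds 17070 cm⁻¹, giving -34050 cm⁻¹.
Thus E(LS) − E(HS) = -14880 cm⁻¹.

-14880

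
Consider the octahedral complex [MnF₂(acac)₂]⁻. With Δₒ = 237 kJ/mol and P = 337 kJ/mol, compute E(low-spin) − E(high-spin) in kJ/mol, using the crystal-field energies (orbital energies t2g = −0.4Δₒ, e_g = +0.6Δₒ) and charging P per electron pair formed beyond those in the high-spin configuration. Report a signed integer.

Ligand charges: 2×(-1) from F⁻ and 2×(-1) from acac⁻ sum to -4; with overall charge -1, Mn is +3.
Mn³⁺: group 7, so d-count = 7 − 3 = 4.
In the high-spin limit (t2g^3 e_g^1) the orbital term is -0.6Δₒ = -142 kJ/mol, with no excess pairing.
Low-spin: t2g^4 e_g^0, orbital CFSE = -1.6Δₒ = -379 kJ/mol; plus 1 excess pair × P = +337 kJ/mol; total -42 kJ/mol.
Thus E(LS) − E(HS) = 100 kJ/mol.

100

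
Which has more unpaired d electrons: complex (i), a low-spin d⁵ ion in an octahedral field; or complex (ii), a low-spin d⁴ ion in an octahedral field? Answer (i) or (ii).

(ii)

(i): t₂g⁵ eg⁰ → 1 unpaired.
(ii): t2g^4 e_g^0 → 2 unpaired.
So (ii) has more unpaired electrons.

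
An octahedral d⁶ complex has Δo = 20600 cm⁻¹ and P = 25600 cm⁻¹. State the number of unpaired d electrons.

Here Δo < P (20600 < 25600), so the high-spin state is favoured.
That gives t2g^4 e_g^2.
Unpaired electrons: 4.

4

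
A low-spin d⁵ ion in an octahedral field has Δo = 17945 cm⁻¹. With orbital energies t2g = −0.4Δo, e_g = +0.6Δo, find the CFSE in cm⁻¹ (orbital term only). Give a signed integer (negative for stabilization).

-35890

The d⁵ electrons fill as t2g^5 e_g^0.
The orbital stabilization is -2.0Δo = -2.0 × 17945 = -35890 cm⁻¹.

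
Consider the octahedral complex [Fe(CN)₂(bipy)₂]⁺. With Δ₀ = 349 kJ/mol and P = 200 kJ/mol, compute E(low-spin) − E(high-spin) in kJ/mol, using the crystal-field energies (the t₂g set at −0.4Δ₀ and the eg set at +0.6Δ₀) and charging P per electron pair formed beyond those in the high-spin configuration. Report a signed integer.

-298

Ligand charges: 2×(-1) from CN⁻ and 2×(+0) from bipy sum to -2; with overall charge +1, Fe is +3.
Group 8 minus oxidation state +3 gives a d⁵ configuration for Fe³⁺.
In the high-spin limit (t₂g³ eg²) the orbital term is 0.0Δ₀ = 0 kJ/mol, with no excess pairing.
For low-spin the configuration is t₂g⁵ eg⁰: orbital energy -2.0 × 349 = -698 kJ/mol, and 2 additional pairs relative to high-spin add 400 kJ/mol, giving -298 kJ/mol.
E(LS) − E(HS) = -298 − (0) = -298 kJ/mol.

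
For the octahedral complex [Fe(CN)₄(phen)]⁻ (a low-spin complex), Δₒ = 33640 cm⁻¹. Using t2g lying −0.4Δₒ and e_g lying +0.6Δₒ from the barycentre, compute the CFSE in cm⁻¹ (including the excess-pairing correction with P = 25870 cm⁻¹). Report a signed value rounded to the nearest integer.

-15540

Ligand charges: 4×(-1) from CN⁻ and 1×(+0) from phen sum to -4; with overall charge -1, Fe is +3.
Fe sits in group 8; removing 3 electrons leaves Fe³⁺ with 8 − 3 = 5 d electrons.
Configuration: t2g^5 e_g^0.
Orbital CFSE = 5(-0.4) + 0(0.6) = -2.0Δₒ = -2.0 × 33640 = -67280 cm⁻¹.
High-spin d⁵ would be t2g^3 e_g^2 with 0 pairs; low-spin has 2, so 2 excess pairs cost +2P = +51740 cm⁻¹.
Overall CFSE = -67280 + 51740 = -15540 cm⁻¹.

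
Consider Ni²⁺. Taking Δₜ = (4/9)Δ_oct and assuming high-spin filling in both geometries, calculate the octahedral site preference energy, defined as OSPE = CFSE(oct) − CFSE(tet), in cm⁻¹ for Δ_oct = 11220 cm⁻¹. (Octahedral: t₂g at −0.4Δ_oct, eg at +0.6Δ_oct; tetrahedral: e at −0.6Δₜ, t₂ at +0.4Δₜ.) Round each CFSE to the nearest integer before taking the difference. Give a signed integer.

Group 10 minus oxidation state +2 gives a d⁸ configuration for Ni²⁺.
Octahedral high-spin t2g^6 e_g^2: CFSE = -1.2 × 11220 = -13464 cm⁻¹.
Tetrahedral e^4 t2^4 gives -0.8Δₜ = -0.8 × (4/9) × 11220 = -3989 cm⁻¹.
OSPE = CFSE(oct) − CFSE(tet) = -13464 − (-3989) = -9475 cm⁻¹.

-9475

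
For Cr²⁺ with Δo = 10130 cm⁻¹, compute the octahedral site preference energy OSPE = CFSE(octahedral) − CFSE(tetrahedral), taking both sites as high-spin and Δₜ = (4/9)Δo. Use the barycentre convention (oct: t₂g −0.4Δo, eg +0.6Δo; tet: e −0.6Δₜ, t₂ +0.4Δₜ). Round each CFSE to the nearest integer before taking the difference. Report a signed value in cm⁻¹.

Cr²⁺: group 6, so d-count = 6 − 2 = 4.
Octahedral (high-spin): t₂g³ eg¹, CFSE = 3(−0.4) + 1(+0.6) = -0.6Δo = -0.6 × 10130 = -6078 cm⁻¹.
Tetrahedral: e² t₂², CFSE = 2(−0.6) + 2(+0.4) = -0.4Δₜ = -0.4 × (4/9) × 10130 = -1801 cm⁻¹.
Subtracting, OSPE = -6078 − (-1801) = -4277 cm⁻¹.

-4277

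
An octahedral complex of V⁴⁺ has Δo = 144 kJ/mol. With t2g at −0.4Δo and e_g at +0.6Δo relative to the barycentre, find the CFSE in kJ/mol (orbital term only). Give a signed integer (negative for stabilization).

-58

Group 5 minus oxidation state +4 gives a d¹ configuration for V⁴⁺.
For octahedral d¹ the high- and low-spin configurations coincide.
The d¹ electrons fill as t2g^1 e_g^0.
The orbital stabilization is -0.4Δo = -0.4 × 144 = -58 kJ/mol.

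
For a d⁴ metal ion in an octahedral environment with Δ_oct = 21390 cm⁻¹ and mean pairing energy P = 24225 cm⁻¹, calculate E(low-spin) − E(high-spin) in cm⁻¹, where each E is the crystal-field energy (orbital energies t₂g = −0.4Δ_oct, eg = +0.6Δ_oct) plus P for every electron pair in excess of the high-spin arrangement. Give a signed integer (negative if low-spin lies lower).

In the high-spin limit (t₂g³ eg¹) the orbital term is -0.6Δ_oct = -12834 cm⁻¹, with no excess pairing.
For low-spin the configuration is t₂g⁴ eg⁰: orbital energy -1.6 × 21390 = -34224 cm⁻¹, and 1 additional pair relative to high-spin adds 24225 cm⁻¹, giving -9999 cm⁻¹.
The difference is -9999 − (-12834) = 2835 cm⁻¹, so high-spin lies lower.

2835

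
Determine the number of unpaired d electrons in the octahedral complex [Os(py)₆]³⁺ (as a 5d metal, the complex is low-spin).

1

py is neutral, so the +3 overall charge sits on Os: oxidation state +3.
Group 8 minus oxidation state +3 gives a d⁵ configuration for Os³⁺.
Configuration: t2g^5 e_g^0, giving 1 unpaired electron.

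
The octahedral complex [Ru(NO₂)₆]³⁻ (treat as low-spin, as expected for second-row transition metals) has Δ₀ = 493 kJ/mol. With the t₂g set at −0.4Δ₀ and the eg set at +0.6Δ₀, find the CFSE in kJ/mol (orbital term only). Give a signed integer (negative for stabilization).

Each NO₂⁻ contributes -1; 6 × (-1) = -6. With overall charge -3, Ru is in the +3 oxidation state.
Ru³⁺: group 8, so d-count = 8 − 3 = 5.
Electron filling gives t₂g⁵ eg⁰.
Orbital CFSE = 5(-0.4) + 0(0.6) = -2.0Δ₀ = -2.0 × 493 = -986 kJ/mol.

-986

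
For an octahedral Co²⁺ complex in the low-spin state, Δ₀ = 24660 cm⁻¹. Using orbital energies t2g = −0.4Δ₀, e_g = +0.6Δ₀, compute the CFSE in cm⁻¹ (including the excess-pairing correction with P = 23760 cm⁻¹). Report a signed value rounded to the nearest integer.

-20628

Co is in group 9, so Co²⁺ is d⁷ (9 − 2 = 7).
Electron filling gives t2g^6 e_g^1.
CFSE(orbital) = 6×(-0.4Δ₀) + 1×(0.6Δ₀) = -1.8Δ₀; with Δ₀ = 24660 cm⁻¹ that is -44388 cm⁻¹.
Relative to high-spin t2g^5 e_g^2 (2 paired), the low-spin configuration has 1 additional pair, contributing +1 × 23760 = +23760 cm⁻¹.
Overall CFSE = -44388 + 23760 = -20628 cm⁻¹.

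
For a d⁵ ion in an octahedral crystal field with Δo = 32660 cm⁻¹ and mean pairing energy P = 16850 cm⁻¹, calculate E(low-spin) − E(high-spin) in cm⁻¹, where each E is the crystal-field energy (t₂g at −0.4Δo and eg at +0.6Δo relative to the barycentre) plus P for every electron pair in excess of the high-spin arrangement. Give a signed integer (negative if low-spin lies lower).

-31620

In the high-spin limit (t₂g³ eg²) the orbital term is 0.0Δo = 0 cm⁻¹, with no excess pairing.
For low-spin the configuration is t₂g⁵ eg⁰: orbital energy -2.0 × 32660 = -65320 cm⁻¹, and 2 additional pairs relative to high-spin add 33700 cm⁻¹, giving -31620 cm⁻¹.
E(LS) − E(HS) = -31620 − (0) = -31620 cm⁻¹.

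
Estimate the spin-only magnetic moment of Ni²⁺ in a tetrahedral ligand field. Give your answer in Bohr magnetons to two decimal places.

Group 10 minus oxidation state +2 gives a d⁸ configuration for Ni²⁺.
Tetrahedral splitting is small, so the complex is high-spin.
Configuration: e^4 t2^4 → 2 unpaired electrons.
μ(spin-only) = √[2(2+2)] = √8 ≈ 2.83 Bohr magnetons.

2.83 Bohr magnetons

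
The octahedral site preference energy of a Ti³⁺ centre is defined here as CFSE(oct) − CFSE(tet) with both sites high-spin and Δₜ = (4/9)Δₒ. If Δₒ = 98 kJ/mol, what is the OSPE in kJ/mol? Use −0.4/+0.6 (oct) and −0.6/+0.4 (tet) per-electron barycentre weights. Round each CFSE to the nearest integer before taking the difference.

Ti is in group 4, so Ti³⁺ is d¹ (4 − 3 = 1).
Octahedral high-spin t₂g¹ eg⁰: CFSE = -0.4 × 98 = -39 kJ/mol.
Tetrahedral e¹ t₂⁰ gives -0.6Δₜ = -0.6 × (4/9) × 98 = -26 kJ/mol.
OSPE = CFSE(oct) − CFSE(tet) = -39 − (-26) = -13 kJ/mol.

-13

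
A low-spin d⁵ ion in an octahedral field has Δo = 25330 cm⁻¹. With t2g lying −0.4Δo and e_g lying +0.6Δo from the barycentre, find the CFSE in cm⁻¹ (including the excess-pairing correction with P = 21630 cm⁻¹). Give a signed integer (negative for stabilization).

Configuration: t2g^5 e_g^0.
CFSE(orbital) = 5×(-0.4Δo) + 0×(0.6Δo) = -2.0Δo; with Δo = 25330 cm⁻¹ that is -50660 cm⁻¹.
Pairing penalty: 2 pairs vs 0 in the high-spin reference → 2 extra × P = 43260 cm⁻¹.
Combining: -50660 + 43260 = -7400 cm⁻¹.

-7400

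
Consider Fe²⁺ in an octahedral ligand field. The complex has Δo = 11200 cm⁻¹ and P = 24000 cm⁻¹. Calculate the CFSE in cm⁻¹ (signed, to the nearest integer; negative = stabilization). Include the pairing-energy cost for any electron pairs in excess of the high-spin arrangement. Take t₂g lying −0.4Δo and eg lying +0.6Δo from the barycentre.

Fe²⁺: group 8, so d-count = 8 − 2 = 6.
Δo < P, so pairing is avoided: the ground state is high-spin.
That gives t₂g⁴ eg².
Orbital CFSE = -0.4Δo = -0.4 × 11200 = -4480 cm⁻¹.
High-spin has no excess pairs, so no pairing correction applies.

-4480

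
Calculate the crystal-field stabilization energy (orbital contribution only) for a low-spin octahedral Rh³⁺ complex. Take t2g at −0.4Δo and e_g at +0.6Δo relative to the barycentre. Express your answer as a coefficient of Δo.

Rh sits in group 9; removing 3 electrons leaves Rh³⁺ with 9 − 3 = 6 d electrons.
Configuration: t2g^6 e_g^0.
CFSE = 6(-0.4Δo) + 0(0.6Δo) = -2.4Δo + 0.0Δo = -2.4Δo.

-2.4 Δo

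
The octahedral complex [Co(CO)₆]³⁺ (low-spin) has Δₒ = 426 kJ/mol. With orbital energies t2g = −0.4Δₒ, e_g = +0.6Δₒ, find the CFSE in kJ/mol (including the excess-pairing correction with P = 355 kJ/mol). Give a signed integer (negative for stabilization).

-312

CO is neutral, so the +3 overall charge sits on Co: oxidation state +3.
Co sits in group 9; removing 3 electrons leaves Co³⁺ with 9 − 3 = 6 d electrons.
The d⁶ electrons fill as t2g^6 e_g^0.
Orbital CFSE = 6(-0.4) + 0(0.6) = -2.4Δₒ = -2.4 × 426 = -1022 kJ/mol.
Relative to high-spin t2g^4 e_g^2 (1 paired), the low-spin configuration has 2 additional pairs, contributing +2 × 355 = +710 kJ/mol.
Net CFSE = -1022 + 710 = -312 kJ/mol.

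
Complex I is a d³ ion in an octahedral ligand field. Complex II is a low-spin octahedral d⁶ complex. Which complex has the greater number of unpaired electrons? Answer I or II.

I: t2g^3 e_g^0 → 3 unpaired.
II: t₂g⁶ eg⁰ → 0 unpaired.
So I has more unpaired electrons.

I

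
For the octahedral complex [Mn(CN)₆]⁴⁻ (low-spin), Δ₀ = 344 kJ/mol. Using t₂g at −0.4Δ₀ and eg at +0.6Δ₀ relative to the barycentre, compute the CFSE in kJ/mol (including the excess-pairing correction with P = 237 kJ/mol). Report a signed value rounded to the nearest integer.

-214

Each CN⁻ contributes -1; 6 × (-1) = -6. With overall charge -4, Mn is in the +2 oxidation state.
Mn is in group 7, so Mn²⁺ is d⁵ (7 − 2 = 5).
The d⁵ electrons fill as t₂g⁵ eg⁰.
The orbital stabilization is -2.0Δ₀ = -2.0 × 344 = -688 kJ/mol.
Pairing penalty: 2 pairs vs 0 in the high-spin reference → 2 extra × P = 474 kJ/mol.
Net CFSE = -688 + 474 = -214 kJ/mol.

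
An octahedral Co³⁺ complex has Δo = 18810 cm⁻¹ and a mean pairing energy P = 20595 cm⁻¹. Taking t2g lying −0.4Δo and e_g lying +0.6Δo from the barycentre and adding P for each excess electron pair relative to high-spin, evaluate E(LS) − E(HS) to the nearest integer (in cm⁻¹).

Co is in group 9, so Co³⁺ is d⁶ (9 − 3 = 6).
High-spin d⁶ fills as t2g^4 e_g^2 with CFSE 4(−0.4) + 2(+0.6) = -0.4Δo = -7524 cm⁻¹.
Low-spin: t2g^6 e_g^0, orbital CFSE = -2.4Δo = -45144 cm⁻¹; plus 2 excess pairs × P = +41190 cm⁻¹; total -3954 cm⁻¹.
Thus E(LS) − E(HS) = 3570 cm⁻¹.

3570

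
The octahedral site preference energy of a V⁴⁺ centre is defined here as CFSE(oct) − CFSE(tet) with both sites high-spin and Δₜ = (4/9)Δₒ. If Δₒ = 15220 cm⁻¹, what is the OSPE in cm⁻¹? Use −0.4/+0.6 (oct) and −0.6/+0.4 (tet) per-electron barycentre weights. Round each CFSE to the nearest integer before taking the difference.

V⁴⁺: group 5, so d-count = 5 − 4 = 1.
Octahedral high-spin t2g^1 e_g^0: CFSE = -0.4 × 15220 = -6088 cm⁻¹.
Tetrahedral e^1 t2^0 gives -0.6Δₜ = -0.6 × (4/9) × 15220 = -4059 cm⁻¹.
OSPE = -6088 − (-4059) = -2029 cm⁻¹.

-2029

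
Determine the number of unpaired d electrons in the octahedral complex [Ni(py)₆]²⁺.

py is neutral, so the +2 overall charge sits on Ni: oxidation state +2.
Ni²⁺: group 10, so d-count = 10 − 2 = 8.
For octahedral d⁸ the high- and low-spin configurations coincide.
Configuration: t2g^6 e_g^2, giving 2 unpaired electrons.

2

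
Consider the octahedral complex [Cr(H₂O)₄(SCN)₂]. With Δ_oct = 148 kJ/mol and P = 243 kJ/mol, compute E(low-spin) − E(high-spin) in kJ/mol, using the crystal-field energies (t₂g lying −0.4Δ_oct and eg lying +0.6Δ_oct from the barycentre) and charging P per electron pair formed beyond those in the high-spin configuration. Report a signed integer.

Ligand charges: 4×(+0) from H₂O and 2×(-1) from SCN⁻ sum to -2; with overall charge +0, Cr is +2.
Cr²⁺: group 6, so d-count = 6 − 2 = 4.
High-spin: t₂g³ eg¹, CFSE = -0.6Δ_oct = -89 kJ/mol.
For low-spin the configuration is t₂g⁴ eg⁰: orbital energy -1.6 × 148 = -237 kJ/mol, and 1 additional pair relative to high-spin adds 243 kJ/mol, giving 6 kJ/mol.
E(LS) − E(HS) = 6 − (-89) = 95 kJ/mol.

95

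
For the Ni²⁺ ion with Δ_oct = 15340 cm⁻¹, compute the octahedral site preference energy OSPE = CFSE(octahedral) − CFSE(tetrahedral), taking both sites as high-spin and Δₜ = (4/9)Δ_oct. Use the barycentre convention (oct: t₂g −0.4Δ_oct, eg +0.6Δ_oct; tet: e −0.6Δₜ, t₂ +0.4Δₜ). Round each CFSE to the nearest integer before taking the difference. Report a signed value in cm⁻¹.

Group 10 minus oxidation state +2 gives a d⁸ configuration for Ni²⁺.
In an octahedral site d⁸ (HS) is t₂g⁶ eg², giving CFSE(oct) = -1.2Δ_oct = -18408 cm⁻¹.
Tetrahedral e⁴ t₂⁴ gives -0.8Δₜ = -0.8 × (4/9) × 15340 = -5454 cm⁻¹.
OSPE = CFSE(oct) − CFSE(tet) = -18408 − (-5454) = -12954 cm⁻¹.

-12954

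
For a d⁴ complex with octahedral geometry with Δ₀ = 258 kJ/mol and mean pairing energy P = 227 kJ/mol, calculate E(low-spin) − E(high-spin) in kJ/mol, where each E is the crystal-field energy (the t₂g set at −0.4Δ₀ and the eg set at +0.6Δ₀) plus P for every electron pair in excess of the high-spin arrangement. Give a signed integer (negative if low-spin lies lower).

-31

High-spin: t₂g³ eg¹, CFSE = -0.6Δ₀ = -155 kJ/mol.
Low-spin: t₂g⁴ eg⁰, orbital CFSE = -1.6Δ₀ = -413 kJ/mol; plus 1 excess pair × P = +227 kJ/mol; total -186 kJ/mol.
Thus E(LS) − E(HS) = -31 kJ/mol.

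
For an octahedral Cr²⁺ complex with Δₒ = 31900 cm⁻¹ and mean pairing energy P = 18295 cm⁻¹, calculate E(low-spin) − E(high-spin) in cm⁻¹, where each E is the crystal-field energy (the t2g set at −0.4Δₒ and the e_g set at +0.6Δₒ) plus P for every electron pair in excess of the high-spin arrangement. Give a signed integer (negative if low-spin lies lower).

Cr sits in group 6; removing 2 electrons leaves Cr²⁺ with 6 − 2 = 4 d electrons.
High-spin: t2g^3 e_g^1, CFSE = -0.6Δₒ = -19140 cm⁻¹.
Low-spin t2g^4 e_g^0 gives -1.6Δₒ = -51040 cm⁻¹, but forming 1 extra pair costs 1P = 18295 cm⁻¹, so E(LS) = -51040 + 18295 = -32745 cm⁻¹.
E(LS) − E(HS) = -32745 − (-19140) = -13605 cm⁻¹.

-13605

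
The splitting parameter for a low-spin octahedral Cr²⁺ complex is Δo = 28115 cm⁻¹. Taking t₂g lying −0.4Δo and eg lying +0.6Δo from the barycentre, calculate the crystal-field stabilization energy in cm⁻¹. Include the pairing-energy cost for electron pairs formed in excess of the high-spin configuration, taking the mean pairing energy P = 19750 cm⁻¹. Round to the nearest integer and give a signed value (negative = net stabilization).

-25234

Cr²⁺: group 6, so d-count = 6 − 2 = 4.
Configuration: t₂g⁴ eg⁰.
Orbital CFSE = 4(-0.4) + 0(0.6) = -1.6Δo = -1.6 × 28115 = -44984 cm⁻¹.
High-spin d⁴ would be t₂g³ eg¹ with 0 pairs; low-spin has 1, so 1 excess pair costs +1P = +19750 cm⁻¹.
Combining: -44984 + 19750 = -25234 cm⁻¹.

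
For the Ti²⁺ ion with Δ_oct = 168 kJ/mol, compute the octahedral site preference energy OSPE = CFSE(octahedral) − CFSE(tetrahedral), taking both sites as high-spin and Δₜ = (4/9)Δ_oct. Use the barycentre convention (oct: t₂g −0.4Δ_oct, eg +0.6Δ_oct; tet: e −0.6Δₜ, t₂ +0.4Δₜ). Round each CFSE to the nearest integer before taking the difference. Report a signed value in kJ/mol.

-44

Ti sits in group 4; removing 2 electrons leaves Ti²⁺ with 4 − 2 = 2 d electrons.
Octahedral high-spin t2g^2 e_g^0: CFSE = -0.8 × 168 = -134 kJ/mol.
Tetrahedral e^2 t2^0 gives -1.2Δₜ = -1.2 × (4/9) × 168 = -90 kJ/mol.
Subtracting, OSPE = -134 − (-90) = -44 kJ/mol.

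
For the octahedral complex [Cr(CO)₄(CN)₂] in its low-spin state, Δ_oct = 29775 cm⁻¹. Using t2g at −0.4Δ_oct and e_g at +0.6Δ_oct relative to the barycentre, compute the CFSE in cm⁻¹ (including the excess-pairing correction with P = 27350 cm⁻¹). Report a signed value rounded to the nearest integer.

-20290

Ligand charges: 4×(+0) from CO and 2×(-1) from CN⁻ sum to -2; with overall charge +0, Cr is +2.
Cr²⁺: group 6, so d-count = 6 − 2 = 4.
The d⁴ electrons fill as t2g^4 e_g^0.
CFSE(orbital) = 4×(-0.4Δ_oct) + 0×(0.6Δ_oct) = -1.6Δ_oct; with Δ_oct = 29775 cm⁻¹ that is -47640 cm⁻¹.
High-spin d⁴ would be t2g^3 e_g^1 with 0 pairs; low-spin has 1, so 1 excess pair costs +1P = +27350 cm⁻¹.
Net CFSE = -47640 + 27350 = -20290 cm⁻¹.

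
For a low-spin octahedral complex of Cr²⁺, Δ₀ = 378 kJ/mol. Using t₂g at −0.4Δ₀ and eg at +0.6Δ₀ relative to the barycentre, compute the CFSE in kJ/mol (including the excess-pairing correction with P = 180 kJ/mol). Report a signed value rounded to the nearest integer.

Cr is in group 6, so Cr²⁺ is d⁴ (6 − 2 = 4).
Configuration: t₂g⁴ eg⁰.
CFSE(orbital) = 4×(-0.4Δ₀) + 0×(0.6Δ₀) = -1.6Δ₀; with Δ₀ = 378 kJ/mol that is -605 kJ/mol.
Pairing penalty: 1 pair vs 0 in the high-spin reference → 1 extra × P = 180 kJ/mol.
Overall CFSE = -605 + 180 = -425 kJ/mol.

-425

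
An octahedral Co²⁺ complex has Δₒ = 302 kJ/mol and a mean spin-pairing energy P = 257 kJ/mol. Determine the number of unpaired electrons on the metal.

Co is in group 9, so Co²⁺ is d⁷ (9 − 2 = 7).
Since Δₒ = 302 kJ/mol > P = 257 kJ/mol, the complex adopts the low-spin configuration.
Configuration: t2g^6 e_g^1.
Unpaired electrons: 1.

1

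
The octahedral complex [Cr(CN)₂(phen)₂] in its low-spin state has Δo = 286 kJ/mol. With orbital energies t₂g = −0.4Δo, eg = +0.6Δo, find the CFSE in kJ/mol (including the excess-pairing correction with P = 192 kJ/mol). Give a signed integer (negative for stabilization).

-266

Ligand charges: 2×(-1) from CN⁻ and 2×(+0) from phen sum to -2; with overall charge +0, Cr is +2.
Cr sits in group 6; removing 2 electrons leaves Cr²⁺ with 6 − 2 = 4 d electrons.
Configuration: t₂g⁴ eg⁰.
The orbital stabilization is -1.6Δo = -1.6 × 286 = -458 kJ/mol.
High-spin d⁴ would be t₂g³ eg¹ with 0 pairs; low-spin has 1, so 1 excess pair costs +1P = +192 kJ/mol.
Net CFSE = -458 + 192 = -266 kJ/mol.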